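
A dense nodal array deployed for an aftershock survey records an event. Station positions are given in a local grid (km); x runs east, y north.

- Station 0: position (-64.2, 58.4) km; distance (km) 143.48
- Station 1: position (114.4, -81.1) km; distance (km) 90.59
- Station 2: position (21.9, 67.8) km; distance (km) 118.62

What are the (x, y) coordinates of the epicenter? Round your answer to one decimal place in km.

29.1 km east, -50.6 km north

Circle about each station: (x + 64.2)² + (y − 58.4)² = 143.48²; (x − 114.4)² + (y + 81.1)² = 90.59²; (x − 21.9)² + (y − 67.8)² = 118.62².
Subtracting the Station 0 equation from the Station 1 and Station 2 equations removes the quadratic terms:
357.2 x − 279.0 y = 24512.33
172.2 x + 18.8 y = 4060.06
Solving the 2×2 system: x ≈ 29.1, y ≈ -50.6 km.
Check against Station 0 (with the unrounded x, y): √((x + 64.2)²+(y − 58.4)²) = 143.48 ≈ 143.48 km. ✓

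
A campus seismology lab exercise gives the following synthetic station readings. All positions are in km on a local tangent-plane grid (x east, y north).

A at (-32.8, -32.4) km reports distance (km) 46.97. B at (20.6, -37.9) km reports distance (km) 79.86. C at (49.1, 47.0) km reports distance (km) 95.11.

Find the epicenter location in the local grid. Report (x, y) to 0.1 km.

Circle about each station: (x + 32.8)² + (y + 32.4)² = 46.97²; (x − 20.6)² + (y + 37.9)² = 79.86²; (x − 49.1)² + (y − 47.0)² = 95.11².
Subtracting the A equation from the B and C equations removes the quadratic terms:
106.8 x − 11.0 y = -4436.27
163.8 x + 158.8 y = -4345.52
Solving the 2×2 system: x ≈ -40.1, y ≈ 14.0 km.

x ≈ -40.1 km, y ≈ 14.0 km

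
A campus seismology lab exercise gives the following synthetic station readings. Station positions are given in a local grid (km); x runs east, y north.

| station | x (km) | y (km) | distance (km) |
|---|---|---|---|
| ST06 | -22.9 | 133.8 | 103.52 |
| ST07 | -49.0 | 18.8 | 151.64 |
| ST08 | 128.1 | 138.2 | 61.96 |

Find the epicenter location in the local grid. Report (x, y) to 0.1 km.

Circle about each station: (x + 22.9)² + (y − 133.8)² = 103.52²; (x + 49.0)² + (y − 18.8)² = 151.64²; (x − 128.1)² + (y − 138.2)² = 61.96².
Subtracting the ST06 equation from the ST07 and ST08 equations removes the quadratic terms:
-52.2 x − 230.0 y = -27950.71
302.0 x + 8.8 y = 23959.35
Solving the 2×2 system: x ≈ 76.3, y ≈ 104.2 km.

76.3 km east, 104.2 km north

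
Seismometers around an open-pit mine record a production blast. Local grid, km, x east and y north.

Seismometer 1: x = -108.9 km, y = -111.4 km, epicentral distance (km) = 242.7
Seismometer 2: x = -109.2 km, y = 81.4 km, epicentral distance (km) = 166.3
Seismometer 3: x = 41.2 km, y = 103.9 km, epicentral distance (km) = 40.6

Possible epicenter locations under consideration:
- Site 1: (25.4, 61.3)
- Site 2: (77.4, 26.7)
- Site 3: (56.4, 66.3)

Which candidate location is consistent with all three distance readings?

Site 3

For each candidate, compare |candidate − station| to the reported distance:
Site 1: residuals Seismometer 1 23.9, Seismometer 2 30.2, Seismometer 3 4.8 → max 30.2 km
Site 2: residuals Seismometer 1 10.8, Seismometer 2 28.2, Seismometer 3 44.7 → max 44.7 km
Site 3: residuals Seismometer 1 0.0, Seismometer 2 0.0, Seismometer 3 0.0 → max 0.0 km
Only Site 3 has all residuals ≈ 0.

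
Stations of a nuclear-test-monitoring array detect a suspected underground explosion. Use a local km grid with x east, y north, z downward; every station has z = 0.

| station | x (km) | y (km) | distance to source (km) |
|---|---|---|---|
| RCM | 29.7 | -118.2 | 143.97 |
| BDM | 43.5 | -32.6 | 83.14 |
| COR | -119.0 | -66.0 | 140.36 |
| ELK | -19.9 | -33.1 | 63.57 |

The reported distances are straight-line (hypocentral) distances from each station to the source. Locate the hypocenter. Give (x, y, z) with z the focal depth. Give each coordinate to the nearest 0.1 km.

Each station gives a sphere (x−x_i)² + (y−y_i)² + z² = d_i² (stations at z=0).
Subtracting the RCM sphere from BDM and COR: z² cancels, leaving linear equations in x and y:
27.6 x + 171.2 y = 1916.78
-297.4 x + 104.4 y = 4690.10
Solving: x ≈ -11.206, y ≈ 13.003 km (keep extra digits for the depth step; rounded: -11.2, 13.0).
Then from the RCM sphere: z² = 143.97² − (x − 29.7)² − (y + 118.2)² with x = -11.206, y = 13.003, so z ≈ 42.893 ≈ 42.9 km.

(-11.2, 13.0, 42.9)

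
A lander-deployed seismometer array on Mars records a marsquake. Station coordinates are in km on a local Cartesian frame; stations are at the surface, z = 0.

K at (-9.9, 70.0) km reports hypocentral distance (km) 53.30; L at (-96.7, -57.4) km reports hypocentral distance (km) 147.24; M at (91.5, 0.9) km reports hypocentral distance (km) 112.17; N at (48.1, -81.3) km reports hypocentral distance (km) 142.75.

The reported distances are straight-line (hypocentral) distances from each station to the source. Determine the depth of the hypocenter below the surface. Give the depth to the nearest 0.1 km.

depth ≈ 46.0 km

Each station gives a sphere (x−x_i)² + (y−y_i)² + z² = d_i² (stations at z=0).
Subtracting the K sphere from L and M: z² cancels, leaving linear equations in x and y:
-173.6 x − 254.8 y = -11191.09
202.8 x − 138.2 y = -6366.17
Solving: x ≈ -0.998, y ≈ 44.601 km (keep extra digits for the depth step; rounded: -1.0, 44.6).
Then from the K sphere: z² = 53.30² − (x + 9.9)² − (y − 70.0)² with x = -0.998, y = 44.601, so z ≈ 46.006 ≈ 46.0 km.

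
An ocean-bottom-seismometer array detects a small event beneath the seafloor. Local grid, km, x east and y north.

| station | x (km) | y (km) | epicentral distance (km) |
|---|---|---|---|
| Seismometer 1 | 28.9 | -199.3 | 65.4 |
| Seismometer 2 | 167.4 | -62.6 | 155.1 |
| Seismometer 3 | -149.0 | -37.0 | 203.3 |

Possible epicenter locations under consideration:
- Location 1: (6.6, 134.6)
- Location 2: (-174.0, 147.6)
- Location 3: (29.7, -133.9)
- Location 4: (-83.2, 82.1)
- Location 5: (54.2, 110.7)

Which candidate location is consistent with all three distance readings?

Location 3

For each candidate, compare |candidate − station| to the reported distance:
Location 1: residuals Seismometer 1 269.2, Seismometer 2 99.3, Seismometer 3 28.3 → max 269.2 km
Location 2: residuals Seismometer 1 336.5, Seismometer 2 245.8, Seismometer 3 17.0 → max 336.5 km
Location 3: residuals Seismometer 1 0.0, Seismometer 2 0.0, Seismometer 3 0.0 → max 0.0 km
Location 4: residuals Seismometer 1 237.5, Seismometer 2 134.3, Seismometer 3 67.2 → max 237.5 km
Location 5: residuals Seismometer 1 245.6, Seismometer 2 51.9, Seismometer 3 47.9 → max 245.6 km
Only Location 3 has all residuals ≈ 0.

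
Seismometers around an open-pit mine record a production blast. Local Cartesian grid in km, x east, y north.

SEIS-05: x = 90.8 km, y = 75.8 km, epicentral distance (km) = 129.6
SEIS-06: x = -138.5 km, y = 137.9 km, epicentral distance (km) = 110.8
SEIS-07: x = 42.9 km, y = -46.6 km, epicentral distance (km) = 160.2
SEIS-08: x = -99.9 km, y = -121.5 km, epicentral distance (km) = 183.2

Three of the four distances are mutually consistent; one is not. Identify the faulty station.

Solve using three stations at a time. Using SEIS-05, SEIS-06, SEIS-07 (subtract circle equations pairwise → linear system) gives (x, y) ≈ (-37.8, 91.8).
Distances from that point to each station vs reported:
  SEIS-05: calculated 129.6 vs reported 129.6 → residual 0.0 km
  SEIS-06: calculated 110.8 vs reported 110.8 → residual 0.0 km
  SEIS-07: calculated 160.2 vs reported 160.2 → residual 0.0 km
  SEIS-08: calculated 222.1 vs reported 183.2 → residual 38.9 km
SEIS-05, SEIS-06, SEIS-07 are mutually consistent (residuals ≈ 0); SEIS-08 is off by 38.9 km.

SEIS-08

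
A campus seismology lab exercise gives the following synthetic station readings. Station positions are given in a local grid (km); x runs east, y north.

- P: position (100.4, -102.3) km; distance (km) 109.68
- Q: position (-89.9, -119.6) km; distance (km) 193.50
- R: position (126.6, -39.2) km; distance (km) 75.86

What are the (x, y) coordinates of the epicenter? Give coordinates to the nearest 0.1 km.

x ≈ 61.9 km, y ≈ 0.4 km

Circle about each station: (x − 100.4)² + (y + 102.3)² = 109.68²; (x + 89.9)² + (y + 119.6)² = 193.50²; (x − 126.6)² + (y + 39.2)² = 75.86².
Subtracting the P equation from the Q and R equations removes the quadratic terms:
-380.6 x − 34.6 y = -23571.83
52.4 x + 126.2 y = 3293.71
Solving the 2×2 system: x ≈ 61.9, y ≈ 0.4 km.
Check against P (with the unrounded x, y): √((x − 100.4)²+(y + 102.3)²) = 109.68 ≈ 109.68 km. ✓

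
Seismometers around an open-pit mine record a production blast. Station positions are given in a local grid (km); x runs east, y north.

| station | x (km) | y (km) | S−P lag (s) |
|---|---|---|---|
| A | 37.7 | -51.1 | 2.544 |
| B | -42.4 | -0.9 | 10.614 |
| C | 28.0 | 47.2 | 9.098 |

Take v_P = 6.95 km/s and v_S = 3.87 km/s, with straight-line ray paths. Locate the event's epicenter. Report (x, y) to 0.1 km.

Distance from S−P lag: d = Δt · v_P v_S / (v_P − v_S) = Δt · (6.95·3.87)/(6.95−3.87) ≈ 8.7326·Δt.
So d_A = 22.22, d_B = 92.69, d_C = 79.45 km.
Circle about each station: (x − 37.7)² + (y + 51.1)² = 22.22²; (x + 42.4)² + (y + 0.9)² = 92.69²; (x − 28.0)² + (y − 47.2)² = 79.45².
Subtracting pairs of circle equations eliminates x²+y² and gives linear equations (the radical axes):
-160.2 x + 100.4 y = -10331.64
-19.4 x + 196.6 y = -6839.23
Solving the 2×2 system: x ≈ 45.5, y ≈ -30.3 km.

(45.5, -30.3)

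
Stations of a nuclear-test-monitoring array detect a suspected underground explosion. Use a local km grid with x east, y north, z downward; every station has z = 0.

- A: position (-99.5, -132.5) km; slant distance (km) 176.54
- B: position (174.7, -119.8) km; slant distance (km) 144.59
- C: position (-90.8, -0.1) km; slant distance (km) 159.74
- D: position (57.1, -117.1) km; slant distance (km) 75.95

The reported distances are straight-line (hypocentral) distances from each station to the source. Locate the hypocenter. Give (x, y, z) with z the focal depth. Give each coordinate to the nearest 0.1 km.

x ≈ 53.0 km, y ≈ -54.7 km, depth ≈ 43.1 km

Each station gives a sphere (x−x_i)² + (y−y_i)² + z² = d_i² (stations at z=0).
Subtracting the A sphere from B and C: z² cancels, leaving linear equations in x and y:
548.4 x + 25.4 y = 27675.73
17.4 x + 264.8 y = -13562.35
Solving: x ≈ 53.000, y ≈ -54.700 km (keep extra digits for the depth step; rounded: 53.0, -54.7).
Then from the A sphere: z² = 176.54² − (x + 99.5)² − (y + 132.5)² with x = 53.000, y = -54.700, so z ≈ 43.096 ≈ 43.1 km.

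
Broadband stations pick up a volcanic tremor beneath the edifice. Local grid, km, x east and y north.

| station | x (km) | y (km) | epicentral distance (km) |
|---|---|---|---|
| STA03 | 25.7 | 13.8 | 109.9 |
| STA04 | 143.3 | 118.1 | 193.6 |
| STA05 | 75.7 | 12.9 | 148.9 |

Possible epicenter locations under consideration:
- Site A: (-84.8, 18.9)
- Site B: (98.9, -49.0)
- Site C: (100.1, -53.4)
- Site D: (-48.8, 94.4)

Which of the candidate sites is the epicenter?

For each candidate, compare |candidate − station| to the reported distance:
Site A: residuals STA03 0.7, STA04 55.1, STA05 11.7 → max 55.1 km
Site B: residuals STA03 13.5, STA04 20.7, STA05 82.8 → max 82.8 km
Site C: residuals STA03 9.6, STA04 16.7, STA05 78.3 → max 78.3 km
Site D: residuals STA03 0.1, STA04 0.0, STA05 0.1 → max 0.1 km
Only Site D has all residuals ≈ 0.

Site D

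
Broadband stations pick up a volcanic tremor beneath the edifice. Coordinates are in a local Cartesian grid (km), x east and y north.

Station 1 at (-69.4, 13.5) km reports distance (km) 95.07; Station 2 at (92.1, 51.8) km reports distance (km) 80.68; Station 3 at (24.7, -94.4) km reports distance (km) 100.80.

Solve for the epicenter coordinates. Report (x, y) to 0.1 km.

(25.4, 6.4)

Circle about each station: (x + 69.4)² + (y − 13.5)² = 95.07²; (x − 92.1)² + (y − 51.8)² = 80.68²; (x − 24.7)² + (y + 94.4)² = 100.80².
Subtracting the Station 1 equation from the Station 2 and Station 3 equations removes the quadratic terms:
323.0 x + 76.6 y = 8696.08
188.2 x − 215.8 y = 3400.50
Solving the 2×2 system: x ≈ 25.4, y ≈ 6.4 km.
Check against Station 1 (with the unrounded x, y): √((x + 69.4)²+(y − 13.5)²) = 95.07 ≈ 95.07 km. ✓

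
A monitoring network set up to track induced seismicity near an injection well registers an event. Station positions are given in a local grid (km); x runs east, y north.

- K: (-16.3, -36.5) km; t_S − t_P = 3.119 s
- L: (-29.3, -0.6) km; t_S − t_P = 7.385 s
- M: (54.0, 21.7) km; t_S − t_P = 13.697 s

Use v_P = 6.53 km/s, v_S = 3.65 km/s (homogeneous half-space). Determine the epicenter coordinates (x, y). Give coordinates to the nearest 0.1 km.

Distance from S−P lag: d = Δt · v_P v_S / (v_P − v_S) = Δt · (6.53·3.65)/(6.53−3.65) ≈ 8.2759·Δt.
So d_K = 25.81, d_L = 61.12, d_M = 113.35 km.
Circle about each station: (x + 16.3)² + (y + 36.5)² = 25.81²; (x + 29.3)² + (y + 0.6)² = 61.12²; (x − 54.0)² + (y − 21.7)² = 113.35².
Subtracting pairs of circle equations eliminates x²+y² and gives linear equations (the radical axes):
-26.0 x + 71.8 y = -3808.59
140.6 x + 116.4 y = -10393.12
Solving the 2×2 system: x ≈ -23.1, y ≈ -61.4 km.

x ≈ -23.1 km, y ≈ -61.4 km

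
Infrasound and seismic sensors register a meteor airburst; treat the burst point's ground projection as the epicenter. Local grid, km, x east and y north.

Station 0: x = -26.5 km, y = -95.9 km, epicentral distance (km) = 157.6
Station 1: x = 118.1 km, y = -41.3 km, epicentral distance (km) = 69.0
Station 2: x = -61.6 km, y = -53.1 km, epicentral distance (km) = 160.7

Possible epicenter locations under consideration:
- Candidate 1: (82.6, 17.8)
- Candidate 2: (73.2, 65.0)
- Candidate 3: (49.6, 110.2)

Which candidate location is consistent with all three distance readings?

For each candidate, compare |candidate − station| to the reported distance:
Candidate 1: residuals Station 0 0.0, Station 1 0.1, Station 2 0.0 → max 0.1 km
Candidate 2: residuals Station 0 31.7, Station 1 46.4, Station 2 18.5 → max 46.4 km
Candidate 3: residuals Station 0 62.1, Station 1 97.3, Station 2 36.9 → max 97.3 km
Only Candidate 1 has all residuals ≈ 0.

Candidate 1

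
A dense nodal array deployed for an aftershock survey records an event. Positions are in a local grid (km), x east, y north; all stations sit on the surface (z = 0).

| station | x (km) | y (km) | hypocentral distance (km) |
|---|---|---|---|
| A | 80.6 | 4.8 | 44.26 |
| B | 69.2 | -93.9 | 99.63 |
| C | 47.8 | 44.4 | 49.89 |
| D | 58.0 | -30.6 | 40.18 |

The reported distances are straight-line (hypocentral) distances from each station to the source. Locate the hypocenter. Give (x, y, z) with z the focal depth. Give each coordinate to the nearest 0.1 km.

Each station gives a sphere (x−x_i)² + (y−y_i)² + z² = d_i² (stations at z=0).
Subtracting the A sphere from B and C: z² cancels, leaving linear equations in x and y:
-22.8 x − 197.4 y = -880.74
-65.6 x + 79.2 y = -2793.26
Solving: x ≈ 42.097, y ≈ -0.401 km (keep extra digits for the depth step; rounded: 42.1, -0.4).
Then from the A sphere: z² = 44.26² − (x − 80.6)² − (y − 4.8)² with x = 42.097, y = -0.401, so z ≈ 21.199 ≈ 21.2 km.

(42.1, -0.4, 21.2)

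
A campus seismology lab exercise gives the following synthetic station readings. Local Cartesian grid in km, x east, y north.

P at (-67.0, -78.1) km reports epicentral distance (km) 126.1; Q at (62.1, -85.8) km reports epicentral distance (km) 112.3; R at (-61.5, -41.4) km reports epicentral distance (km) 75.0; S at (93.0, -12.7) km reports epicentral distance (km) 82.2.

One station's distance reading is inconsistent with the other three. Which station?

Solve using three stations at a time. Using P, Q, S (subtract circle equations pairwise → linear system) gives (x, y) ≈ (16.2, 16.7).
Distances from that point to each station vs reported:
  P: calculated 126.1 vs reported 126.1 → residual 0.0 km
  Q: calculated 112.4 vs reported 112.3 → residual 0.1 km
  R: calculated 97.0 vs reported 75.0 → residual 22.0 km
  S: calculated 82.3 vs reported 82.2 → residual 0.1 km
P, Q, S are mutually consistent (residuals ≈ 0); R is off by 22.0 km.

R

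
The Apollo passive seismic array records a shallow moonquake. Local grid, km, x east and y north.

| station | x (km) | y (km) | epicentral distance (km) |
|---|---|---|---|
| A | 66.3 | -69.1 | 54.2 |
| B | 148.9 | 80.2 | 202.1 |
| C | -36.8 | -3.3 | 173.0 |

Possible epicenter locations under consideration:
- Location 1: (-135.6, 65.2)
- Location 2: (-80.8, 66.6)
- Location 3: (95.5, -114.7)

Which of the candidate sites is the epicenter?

For each candidate, compare |candidate − station| to the reported distance:
Location 1: residuals A 188.3, B 82.8, C 52.8 → max 188.3 km
Location 2: residuals A 145.9, B 28.0, C 90.4 → max 145.9 km
Location 3: residuals A 0.1, B 0.0, C 0.0 → max 0.1 km
Only Location 3 has all residuals ≈ 0.

Location 3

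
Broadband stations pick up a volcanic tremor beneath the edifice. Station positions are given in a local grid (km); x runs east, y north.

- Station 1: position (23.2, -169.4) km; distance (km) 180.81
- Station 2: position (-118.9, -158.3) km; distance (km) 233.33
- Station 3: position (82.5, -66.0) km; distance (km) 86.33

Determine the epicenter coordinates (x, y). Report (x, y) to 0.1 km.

42.3 km east, 10.4 km north

Circle about each station: (x − 23.2)² + (y + 169.4)² = 180.81²; (x + 118.9)² + (y + 158.3)² = 233.33²; (x − 82.5)² + (y + 66.0)² = 86.33².
Subtracting the Station 1 equation from the Station 2 and Station 3 equations removes the quadratic terms:
-284.2 x + 22.2 y = -11789.13
118.6 x + 206.8 y = 7167.04
Solving the 2×2 system: x ≈ 42.3, y ≈ 10.4 km.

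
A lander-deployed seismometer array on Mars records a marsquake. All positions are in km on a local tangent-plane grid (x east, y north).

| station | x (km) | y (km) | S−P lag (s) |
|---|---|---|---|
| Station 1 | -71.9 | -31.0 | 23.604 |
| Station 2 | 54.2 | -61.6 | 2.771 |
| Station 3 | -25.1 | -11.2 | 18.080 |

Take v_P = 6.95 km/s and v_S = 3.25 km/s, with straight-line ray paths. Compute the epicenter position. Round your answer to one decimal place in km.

x ≈ 65.6 km, y ≈ -74.1 km

Distance from S−P lag: d = Δt · v_P v_S / (v_P − v_S) = Δt · (6.95·3.25)/(6.95−3.25) ≈ 6.1047·Δt.
So d_Station 1 = 144.10, d_Station 2 = 16.92, d_Station 3 = 110.37 km.
Circle about each station: (x + 71.9)² + (y + 31.0)² = 144.10²; (x − 54.2)² + (y + 61.6)² = 16.92²; (x + 25.1)² + (y + 11.2)² = 110.37².
Subtracting pairs of circle equations eliminates x²+y² and gives linear equations (the radical axes):
252.2 x − 61.2 y = 21080.11
93.6 x + 39.6 y = 3208.11
Solving the 2×2 system: x ≈ 65.6, y ≈ -74.1 km.
Check against Station 1 (with the unrounded x, y): √((x + 71.9)²+(y + 31.0)²) = 144.10 ≈ 144.10 km. ✓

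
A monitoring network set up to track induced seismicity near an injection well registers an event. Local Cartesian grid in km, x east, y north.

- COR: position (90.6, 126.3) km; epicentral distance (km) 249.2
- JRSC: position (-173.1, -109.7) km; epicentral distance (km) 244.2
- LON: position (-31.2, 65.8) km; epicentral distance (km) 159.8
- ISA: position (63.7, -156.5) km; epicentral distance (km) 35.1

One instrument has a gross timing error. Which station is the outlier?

LON

Solve using three stations at a time. Using COR, JRSC, ISA (subtract circle equations pairwise → linear system) gives (x, y) ≈ (70.8, -122.1).
Distances from that point to each station vs reported:
  COR: calculated 249.2 vs reported 249.2 → residual 0.0 km
  JRSC: calculated 244.2 vs reported 244.2 → residual 0.0 km
  LON: calculated 213.8 vs reported 159.8 → residual 54.0 km
  ISA: calculated 35.1 vs reported 35.1 → residual 0.0 km
COR, JRSC, ISA are mutually consistent (residuals ≈ 0); LON is off by 54.0 km.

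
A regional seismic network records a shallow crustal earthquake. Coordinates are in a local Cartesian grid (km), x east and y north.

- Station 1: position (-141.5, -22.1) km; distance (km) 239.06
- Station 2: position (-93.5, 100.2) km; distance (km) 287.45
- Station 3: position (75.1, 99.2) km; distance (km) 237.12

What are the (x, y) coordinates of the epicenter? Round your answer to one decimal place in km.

(67.7, -137.8)

Circle about each station: (x + 141.5)² + (y + 22.1)² = 239.06²; (x + 93.5)² + (y − 100.2)² = 287.45²; (x − 75.1)² + (y − 99.2)² = 237.12².
Subtracting pairs of circle equations eliminates x²+y² and gives linear equations (the radical axes):
96.0 x + 244.6 y = -27206.19
433.2 x + 242.6 y = -4106.22
Solving the 2×2 system: x ≈ 67.7, y ≈ -137.8 km.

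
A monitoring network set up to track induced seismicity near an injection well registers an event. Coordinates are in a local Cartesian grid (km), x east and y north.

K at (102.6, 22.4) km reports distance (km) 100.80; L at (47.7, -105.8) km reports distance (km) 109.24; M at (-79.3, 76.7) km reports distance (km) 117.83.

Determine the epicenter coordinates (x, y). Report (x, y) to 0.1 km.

x ≈ 5.6 km, y ≈ -5.0 km

Circle about each station: (x − 102.6)² + (y − 22.4)² = 100.80²; (x − 47.7)² + (y + 105.8)² = 109.24²; (x + 79.3)² + (y − 76.7)² = 117.83².
Subtracting the K equation from the L and M equations removes the quadratic terms:
-109.8 x − 256.4 y = 667.67
-363.8 x + 108.6 y = -2580.41
Solving the 2×2 system: x ≈ 5.6, y ≈ -5.0 km.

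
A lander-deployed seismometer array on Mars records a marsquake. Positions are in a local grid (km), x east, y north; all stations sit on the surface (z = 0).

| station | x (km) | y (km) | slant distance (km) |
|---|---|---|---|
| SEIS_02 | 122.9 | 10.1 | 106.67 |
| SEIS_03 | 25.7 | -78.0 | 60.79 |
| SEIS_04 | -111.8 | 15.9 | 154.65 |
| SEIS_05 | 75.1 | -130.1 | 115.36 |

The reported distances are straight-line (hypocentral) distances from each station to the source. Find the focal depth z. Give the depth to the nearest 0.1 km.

Each station gives a sphere (x−x_i)² + (y−y_i)² + z² = d_i² (stations at z=0).
Subtracting the SEIS_02 sphere from SEIS_03 and SEIS_04: z² cancels, leaving linear equations in x and y:
-194.4 x − 176.2 y = -778.87
-469.4 x + 11.6 y = -14992.50
Solving: x ≈ 31.198, y ≈ -30.001 km (keep extra digits for the depth step; rounded: 31.2, -30.0).
Then from the SEIS_02 sphere: z² = 106.67² − (x − 122.9)² − (y − 10.1)² with x = 31.198, y = -30.001, so z ≈ 36.894 ≈ 36.9 km.
Check against SEIS_05 (with the unrounded solution): distance 115.36 ≈ 115.36 km. ✓

z ≈ 36.9 km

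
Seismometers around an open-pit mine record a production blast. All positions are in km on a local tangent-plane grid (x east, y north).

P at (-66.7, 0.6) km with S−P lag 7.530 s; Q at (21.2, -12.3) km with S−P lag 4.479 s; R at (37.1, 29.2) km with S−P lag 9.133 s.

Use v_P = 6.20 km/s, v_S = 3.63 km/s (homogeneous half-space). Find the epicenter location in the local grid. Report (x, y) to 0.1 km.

(-11.0, -34.7)

Distance from S−P lag: d = Δt · v_P v_S / (v_P − v_S) = Δt · (6.20·3.63)/(6.20−3.63) ≈ 8.7572·Δt.
So d_P = 65.94, d_Q = 39.22, d_R = 79.98 km.
Circle about each station: (x + 66.7)² + (y − 0.6)² = 65.94²; (x − 21.2)² + (y + 12.3)² = 39.22²; (x − 37.1)² + (y − 29.2)² = 79.98².
Subtracting the P equation from the Q and R equations removes the quadratic terms:
175.8 x − 25.8 y = -1038.64
207.6 x + 57.2 y = -4268.92
Solving the 2×2 system: x ≈ -11.0, y ≈ -34.7 km.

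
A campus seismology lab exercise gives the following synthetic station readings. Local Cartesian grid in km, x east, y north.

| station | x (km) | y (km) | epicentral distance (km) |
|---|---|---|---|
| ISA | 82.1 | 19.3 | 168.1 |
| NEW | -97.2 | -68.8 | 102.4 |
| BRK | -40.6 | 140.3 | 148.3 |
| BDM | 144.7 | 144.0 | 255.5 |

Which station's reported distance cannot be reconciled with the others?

Solve using three stations at a time. Using ISA, NEW, BDM (subtract circle equations pairwise → linear system) gives (x, y) ≈ (-85.5, 33.1).
Distances from that point to each station vs reported:
  ISA: calculated 168.2 vs reported 168.1 → residual 0.1 km
  NEW: calculated 102.5 vs reported 102.4 → residual 0.1 km
  BRK: calculated 116.3 vs reported 148.3 → residual 32.0 km
  BDM: calculated 255.6 vs reported 255.5 → residual 0.1 km
ISA, NEW, BDM are mutually consistent (residuals ≈ 0); BRK is off by 32.0 km.

BRK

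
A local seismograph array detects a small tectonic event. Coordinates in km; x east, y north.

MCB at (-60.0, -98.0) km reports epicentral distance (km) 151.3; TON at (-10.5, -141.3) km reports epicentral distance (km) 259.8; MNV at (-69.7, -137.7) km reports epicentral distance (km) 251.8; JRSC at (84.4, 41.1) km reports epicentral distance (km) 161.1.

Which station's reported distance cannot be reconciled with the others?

Solve using three stations at a time. Using TON, MNV, JRSC (subtract circle equations pairwise → linear system) gives (x, y) ≈ (-59.3, 113.8).
Distances from that point to each station vs reported:
  MCB: calculated 211.8 vs reported 151.3 → residual 60.5 km
  TON: calculated 259.8 vs reported 259.8 → residual 0.0 km
  MNV: calculated 251.8 vs reported 251.8 → residual 0.0 km
  JRSC: calculated 161.0 vs reported 161.1 → residual 0.1 km
TON, MNV, JRSC are mutually consistent (residuals ≈ 0); MCB is off by 60.5 km.

MCB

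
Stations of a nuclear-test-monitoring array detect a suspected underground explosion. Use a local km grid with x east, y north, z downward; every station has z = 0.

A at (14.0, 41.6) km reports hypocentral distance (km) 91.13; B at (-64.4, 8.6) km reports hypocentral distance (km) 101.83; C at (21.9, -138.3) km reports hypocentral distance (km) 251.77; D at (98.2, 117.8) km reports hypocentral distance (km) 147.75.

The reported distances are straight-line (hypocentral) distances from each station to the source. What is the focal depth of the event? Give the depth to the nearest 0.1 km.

z ≈ 35.3 km

Each station gives a sphere (x−x_i)² + (y−y_i)² + z² = d_i² (stations at z=0).
Subtracting the A sphere from B and C: z² cancels, leaving linear equations in x and y:
-156.8 x − 66.0 y = 230.09
15.8 x − 359.8 y = -37403.52
Solving: x ≈ -44.404, y ≈ 102.006 km (keep extra digits for the depth step; rounded: -44.4, 102.0).
Then from the A sphere: z² = 91.13² − (x − 14.0)² − (y − 41.6)² with x = -44.404, y = 102.006, so z ≈ 35.281 ≈ 35.3 km.
Check against D (with the unrounded solution): distance 147.75 ≈ 147.75 km. ✓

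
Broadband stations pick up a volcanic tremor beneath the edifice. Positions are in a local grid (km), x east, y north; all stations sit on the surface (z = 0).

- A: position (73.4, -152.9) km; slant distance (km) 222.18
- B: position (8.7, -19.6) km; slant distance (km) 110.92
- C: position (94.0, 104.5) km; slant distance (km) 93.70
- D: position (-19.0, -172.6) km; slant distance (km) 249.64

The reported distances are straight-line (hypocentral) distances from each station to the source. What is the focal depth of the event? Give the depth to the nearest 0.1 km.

z ≈ 68.2 km

Each station gives a sphere (x−x_i)² + (y−y_i)² + z² = d_i² (stations at z=0).
Subtracting the A sphere from B and C: z² cancels, leaving linear equations in x and y:
-129.4 x + 266.6 y = 8754.59
41.2 x + 514.8 y = 31574.54
Solving: x ≈ 50.399, y ≈ 57.300 km (keep extra digits for the depth step; rounded: 50.4, 57.3).
Then from the A sphere: z² = 222.18² − (x − 73.4)² − (y + 152.9)² with x = 50.399, y = 57.300, so z ≈ 68.197 ≈ 68.2 km.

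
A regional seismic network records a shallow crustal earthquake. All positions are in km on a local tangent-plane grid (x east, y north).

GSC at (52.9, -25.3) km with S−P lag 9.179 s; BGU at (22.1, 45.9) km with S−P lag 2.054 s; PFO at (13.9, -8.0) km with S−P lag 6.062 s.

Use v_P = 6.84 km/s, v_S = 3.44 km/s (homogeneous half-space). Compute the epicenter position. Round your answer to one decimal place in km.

Distance from S−P lag: d = Δt · v_P v_S / (v_P − v_S) = Δt · (6.84·3.44)/(6.84−3.44) ≈ 6.9205·Δt.
So d_GSC = 63.52, d_BGU = 14.21, d_PFO = 41.95 km.
Circle about each station: (x − 52.9)² + (y + 25.3)² = 63.52²; (x − 22.1)² + (y − 45.9)² = 14.21²; (x − 13.9)² + (y + 8.0)² = 41.95².
Subtracting pairs of circle equations eliminates x²+y² and gives linear equations (the radical axes):
-61.6 x + 142.4 y = 2989.59
-78.0 x + 34.6 y = -906.30
Solving the 2×2 system: x ≈ 25.9, y ≈ 32.2 km.
Check against GSC (with the unrounded x, y): √((x − 52.9)²+(y + 25.3)²) = 63.52 ≈ 63.52 km. ✓

(25.9, 32.2)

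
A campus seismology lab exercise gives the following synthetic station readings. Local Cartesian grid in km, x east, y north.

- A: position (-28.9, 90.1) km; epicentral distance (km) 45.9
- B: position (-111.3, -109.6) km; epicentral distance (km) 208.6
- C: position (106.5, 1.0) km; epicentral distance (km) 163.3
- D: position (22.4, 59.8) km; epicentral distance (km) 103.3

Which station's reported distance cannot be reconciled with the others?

C

Solve using three stations at a time. Using A, B, D (subtract circle equations pairwise → linear system) gives (x, y) ≈ (-74.5, 95.7).
Distances from that point to each station vs reported:
  A: calculated 45.9 vs reported 45.9 → residual 0.0 km
  B: calculated 208.6 vs reported 208.6 → residual 0.0 km
  C: calculated 204.2 vs reported 163.3 → residual 40.9 km
  D: calculated 103.3 vs reported 103.3 → residual 0.0 km
A, B, D are mutually consistent (residuals ≈ 0); C is off by 40.9 km.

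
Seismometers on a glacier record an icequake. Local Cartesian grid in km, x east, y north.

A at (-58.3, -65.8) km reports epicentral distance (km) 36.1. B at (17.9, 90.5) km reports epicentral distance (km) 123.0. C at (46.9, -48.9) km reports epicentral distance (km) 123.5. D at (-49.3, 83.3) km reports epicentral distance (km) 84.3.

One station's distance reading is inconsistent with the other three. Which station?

A

Solve using three stations at a time. Using B, C, D (subtract circle equations pairwise → linear system) gives (x, y) ≈ (-66.2, 0.7).
Distances from that point to each station vs reported:
  A: calculated 67.0 vs reported 36.1 → residual 30.9 km
  B: calculated 123.0 vs reported 123.0 → residual 0.0 km
  C: calculated 123.5 vs reported 123.5 → residual 0.0 km
  D: calculated 84.3 vs reported 84.3 → residual 0.0 km
B, C, D are mutually consistent (residuals ≈ 0); A is off by 30.9 km.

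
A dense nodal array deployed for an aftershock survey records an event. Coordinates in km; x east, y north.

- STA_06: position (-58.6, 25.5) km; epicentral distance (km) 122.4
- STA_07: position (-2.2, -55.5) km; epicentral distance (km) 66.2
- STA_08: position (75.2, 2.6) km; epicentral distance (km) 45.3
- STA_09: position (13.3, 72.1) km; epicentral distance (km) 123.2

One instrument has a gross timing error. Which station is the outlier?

Solve using three stations at a time. Using STA_07, STA_08, STA_09 (subtract circle equations pairwise → linear system) gives (x, y) ≈ (62.4, -40.9).
Distances from that point to each station vs reported:
  STA_06: calculated 138.0 vs reported 122.4 → residual 15.6 km
  STA_07: calculated 66.2 vs reported 66.2 → residual 0.0 km
  STA_08: calculated 45.4 vs reported 45.3 → residual 0.1 km
  STA_09: calculated 123.2 vs reported 123.2 → residual 0.0 km
STA_07, STA_08, STA_09 are mutually consistent (residuals ≈ 0); STA_06 is off by 15.6 km.

STA_06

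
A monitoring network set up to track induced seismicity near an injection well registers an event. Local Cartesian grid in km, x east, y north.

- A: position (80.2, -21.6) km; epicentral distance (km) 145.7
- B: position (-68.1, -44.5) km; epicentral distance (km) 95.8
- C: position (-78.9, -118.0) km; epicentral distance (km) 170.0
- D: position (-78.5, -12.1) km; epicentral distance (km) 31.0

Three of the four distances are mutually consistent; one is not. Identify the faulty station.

D

Solve using three stations at a time. Using A, B, C (subtract circle equations pairwise → linear system) gives (x, y) ≈ (-47.3, 49.1).
Distances from that point to each station vs reported:
  A: calculated 145.7 vs reported 145.7 → residual 0.0 km
  B: calculated 95.9 vs reported 95.8 → residual 0.1 km
  C: calculated 170.0 vs reported 170.0 → residual 0.0 km
  D: calculated 68.7 vs reported 31.0 → residual 37.7 km
A, B, C are mutually consistent (residuals ≈ 0); D is off by 37.7 km.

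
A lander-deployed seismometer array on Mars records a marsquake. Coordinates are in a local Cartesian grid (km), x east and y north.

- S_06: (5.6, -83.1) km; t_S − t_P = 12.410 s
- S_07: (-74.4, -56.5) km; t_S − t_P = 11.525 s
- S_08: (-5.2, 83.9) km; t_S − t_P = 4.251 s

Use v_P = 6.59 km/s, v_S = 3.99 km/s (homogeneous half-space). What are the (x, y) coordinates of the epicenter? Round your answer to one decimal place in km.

Distance from S−P lag: d = Δt · v_P v_S / (v_P − v_S) = Δt · (6.59·3.99)/(6.59−3.99) ≈ 10.1131·Δt.
So d_S_06 = 125.50, d_S_07 = 116.55, d_S_08 = 42.99 km.
Circle about each station: (x − 5.6)² + (y + 83.1)² = 125.50²; (x + 74.4)² + (y + 56.5)² = 116.55²; (x + 5.2)² + (y − 83.9)² = 42.99².
Subtracting the S_06 equation from the S_07 and S_08 equations removes the quadratic terms:
-160.0 x + 53.2 y = 3956.99
-21.6 x + 334.0 y = 14031.39
Solving the 2×2 system: x ≈ -11.0, y ≈ 41.3 km.

-11.0 km east, 41.3 km north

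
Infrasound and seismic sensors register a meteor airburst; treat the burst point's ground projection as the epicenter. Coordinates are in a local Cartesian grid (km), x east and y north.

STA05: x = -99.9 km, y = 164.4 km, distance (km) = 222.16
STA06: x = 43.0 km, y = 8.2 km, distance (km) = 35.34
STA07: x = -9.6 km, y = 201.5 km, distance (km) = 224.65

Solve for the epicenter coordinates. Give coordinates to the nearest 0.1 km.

Circle about each station: (x + 99.9)² + (y − 164.4)² = 222.16²; (x − 43.0)² + (y − 8.2)² = 35.34²; (x + 9.6)² + (y − 201.5)² = 224.65².
Subtracting the STA05 equation from the STA06 and STA07 equations removes the quadratic terms:
285.8 x − 312.4 y = 13015.02
180.6 x + 74.2 y = 2574.48
Solving the 2×2 system: x ≈ 22.8, y ≈ -20.8 km.

x ≈ 22.8 km, y ≈ -20.8 km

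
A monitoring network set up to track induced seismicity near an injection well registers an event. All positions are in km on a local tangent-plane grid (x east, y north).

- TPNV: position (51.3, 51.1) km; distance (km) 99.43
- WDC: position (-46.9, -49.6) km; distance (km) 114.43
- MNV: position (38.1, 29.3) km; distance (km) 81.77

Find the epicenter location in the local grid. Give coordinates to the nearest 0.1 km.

Circle about each station: (x − 51.3)² + (y − 51.1)² = 99.43²; (x + 46.9)² + (y + 49.6)² = 114.43²; (x − 38.1)² + (y − 29.3)² = 81.77².
Subtracting pairs of circle equations eliminates x²+y² and gives linear equations (the radical axes):
-196.4 x − 201.4 y = -3791.03
-26.4 x − 43.6 y = 267.19
Solving the 2×2 system: x ≈ 67.5, y ≈ -47.0 km.

x ≈ 67.5 km, y ≈ -47.0 km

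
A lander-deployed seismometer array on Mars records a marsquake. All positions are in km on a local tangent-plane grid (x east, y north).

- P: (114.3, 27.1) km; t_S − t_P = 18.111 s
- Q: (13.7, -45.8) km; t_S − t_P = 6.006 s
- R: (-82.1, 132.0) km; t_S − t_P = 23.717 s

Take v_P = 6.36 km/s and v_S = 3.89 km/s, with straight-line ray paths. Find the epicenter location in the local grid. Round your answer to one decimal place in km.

Distance from S−P lag: d = Δt · v_P v_S / (v_P − v_S) = Δt · (6.36·3.89)/(6.36−3.89) ≈ 10.0164·Δt.
So d_P = 181.41, d_Q = 60.16, d_R = 237.56 km.
Circle about each station: (x − 114.3)² + (y − 27.1)² = 181.41²; (x − 13.7)² + (y + 45.8)² = 60.16²; (x + 82.1)² + (y − 132.0)² = 237.56².
Subtracting the P equation from the Q and R equations removes the quadratic terms:
-201.2 x − 145.8 y = 17776.79
-392.8 x + 209.8 y = -13159.66
Solving the 2×2 system: x ≈ -18.2, y ≈ -96.8 km.

-18.2 km east, -96.8 km north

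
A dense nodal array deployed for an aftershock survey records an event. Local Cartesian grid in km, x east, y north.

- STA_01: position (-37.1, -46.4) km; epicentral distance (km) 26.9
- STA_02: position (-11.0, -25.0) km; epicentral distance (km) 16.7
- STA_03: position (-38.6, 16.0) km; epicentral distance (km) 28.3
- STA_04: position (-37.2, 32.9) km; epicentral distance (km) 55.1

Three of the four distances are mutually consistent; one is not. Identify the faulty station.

Solve using three stations at a time. Using STA_01, STA_02, STA_04 (subtract circle equations pairwise → linear system) gives (x, y) ≈ (-27.3, -21.3).
Distances from that point to each station vs reported:
  STA_01: calculated 26.9 vs reported 26.9 → residual 0.0 km
  STA_02: calculated 16.7 vs reported 16.7 → residual 0.0 km
  STA_03: calculated 39.0 vs reported 28.3 → residual 10.7 km
  STA_04: calculated 55.1 vs reported 55.1 → residual 0.0 km
STA_01, STA_02, STA_04 are mutually consistent (residuals ≈ 0); STA_03 is off by 10.7 km.

STA_03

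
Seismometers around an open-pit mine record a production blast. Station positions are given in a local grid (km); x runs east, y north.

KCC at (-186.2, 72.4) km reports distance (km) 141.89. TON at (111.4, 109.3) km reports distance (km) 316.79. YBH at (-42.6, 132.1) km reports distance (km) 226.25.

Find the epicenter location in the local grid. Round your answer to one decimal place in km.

Circle about each station: (x + 186.2)² + (y − 72.4)² = 141.89²; (x − 111.4)² + (y − 109.3)² = 316.79²; (x + 42.6)² + (y − 132.1)² = 226.25².
Subtracting pairs of circle equations eliminates x²+y² and gives linear equations (the radical axes):
595.2 x + 73.8 y = -95778.88
287.2 x + 119.4 y = -51703.32
Solving the 2×2 system: x ≈ -152.8, y ≈ -65.5 km.

(-152.8, -65.5)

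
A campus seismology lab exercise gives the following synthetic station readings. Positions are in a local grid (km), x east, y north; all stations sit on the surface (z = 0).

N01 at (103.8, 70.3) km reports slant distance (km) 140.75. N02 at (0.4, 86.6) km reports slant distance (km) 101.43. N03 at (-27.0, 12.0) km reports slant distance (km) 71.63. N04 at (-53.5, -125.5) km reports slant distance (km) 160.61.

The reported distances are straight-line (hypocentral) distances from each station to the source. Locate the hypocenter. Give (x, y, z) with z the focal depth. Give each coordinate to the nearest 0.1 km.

x ≈ -4.5 km, y ≈ 11.5 km, depth ≈ 68.0 km

Each station gives a sphere (x−x_i)² + (y−y_i)² + z² = d_i² (stations at z=0).
Subtracting the N01 sphere from N02 and N03: z² cancels, leaving linear equations in x and y:
-206.8 x + 32.6 y = 1305.71
-261.6 x − 116.6 y = -163.82
Solving: x ≈ -4.501, y ≈ 11.502 km (keep extra digits for the depth step; rounded: -4.5, 11.5).
Then from the N01 sphere: z² = 140.75² − (x − 103.8)² − (y − 70.3)² with x = -4.501, y = 11.502, so z ≈ 68.002 ≈ 68.0 km.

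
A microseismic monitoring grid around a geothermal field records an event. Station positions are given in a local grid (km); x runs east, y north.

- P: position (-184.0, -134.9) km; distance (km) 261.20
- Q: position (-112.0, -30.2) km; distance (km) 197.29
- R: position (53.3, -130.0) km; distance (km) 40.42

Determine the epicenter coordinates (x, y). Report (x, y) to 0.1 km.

Circle about each station: (x + 184.0)² + (y + 134.9)² = 261.20²; (x + 112.0)² + (y + 30.2)² = 197.29²; (x − 53.3)² + (y + 130.0)² = 40.42².
Subtracting pairs of circle equations eliminates x²+y² and gives linear equations (the radical axes):
144.0 x + 209.4 y = -9295.87
474.6 x + 9.8 y = 34278.54
Solving the 2×2 system: x ≈ 74.2, y ≈ -95.4 km.

x ≈ 74.2 km, y ≈ -95.4 km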